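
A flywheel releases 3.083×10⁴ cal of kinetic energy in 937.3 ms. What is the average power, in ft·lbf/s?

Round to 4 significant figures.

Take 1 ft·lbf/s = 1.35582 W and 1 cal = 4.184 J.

3.083×10⁴ cal × 4.184 → 128993 J
937.3 ms × 0.001 → 0.9373 s
P = E / t = 128993 J / 0.9373 s = 137622 W
137622 W ÷ (1.35582 W/ft·lbf/s) = 101505 ft·lbf/s

1.015×10⁵ ft·lbf/s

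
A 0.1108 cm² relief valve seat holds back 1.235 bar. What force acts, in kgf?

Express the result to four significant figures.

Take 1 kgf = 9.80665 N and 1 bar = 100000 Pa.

1.235 bar × 100000 = 123500 Pa
0.1108 cm² × 0.0001 = 1.108×10⁻⁵ m²
F = P × A = 123500 Pa × 1.108×10⁻⁵ m² = 1.36838 N
1.36838 N ÷ (9.80665 N/kgf) = 0.139536 kgf

0.1395 kgf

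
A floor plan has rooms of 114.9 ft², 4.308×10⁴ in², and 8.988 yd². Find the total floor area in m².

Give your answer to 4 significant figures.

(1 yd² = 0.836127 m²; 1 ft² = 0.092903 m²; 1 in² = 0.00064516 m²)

114.9 ft² × 0.092903 → 10.6746 m²
4.308×10⁴ in² × 0.00064516 → 27.7935 m²
8.988 yd² × 0.836127 → 7.51511 m²
Combined: 10.6746 + 27.7935 + 7.51511 = 45.9832 m²

45.98 m²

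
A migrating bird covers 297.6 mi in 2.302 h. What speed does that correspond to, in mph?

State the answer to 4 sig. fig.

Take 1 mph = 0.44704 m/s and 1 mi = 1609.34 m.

297.6 mi × 1609.34 = 478940 m
2.302 h × 3600 = 8287.2 s
v = d / t = 478940 m / 8287.2 s = 57.7927 m/s
57.7927 m/s ÷ (0.44704 m/s/mph) = 129.279 mph

129.3 mph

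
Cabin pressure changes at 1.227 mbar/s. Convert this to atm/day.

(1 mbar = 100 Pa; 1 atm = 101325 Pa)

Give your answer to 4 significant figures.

104.6 atm/day

1.227 mbar/s × 100 Pa/mbar = 122.7 Pa/s
122.7 Pa/s ÷ 101325 Pa/atm × 86400 s/day = 104.626 atm/day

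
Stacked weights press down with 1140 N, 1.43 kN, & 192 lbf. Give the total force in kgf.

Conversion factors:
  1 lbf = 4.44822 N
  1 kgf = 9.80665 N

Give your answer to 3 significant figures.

1140 N (already N)
1.43 kN × 1000 → 1430 N
192 lbf × 4.44822 → 854.058 N
Combined: 1140 + 1430 + 854.058 = 3424.06 N
In kgf: 3424.06 / 9.80665 = 349.157 kgf

349 kgf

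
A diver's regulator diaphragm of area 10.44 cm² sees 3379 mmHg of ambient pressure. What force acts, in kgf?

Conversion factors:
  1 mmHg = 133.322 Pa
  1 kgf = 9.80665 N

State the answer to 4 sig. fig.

3379 mmHg × 133.322 = 450495 Pa
10.44 cm² × 0.0001 = 0.001044 m²
F = P × A = 450495 Pa × 0.001044 m² = 470.317 N
470.317 N ÷ (9.80665 N/kgf) = 47.959 kgf

47.96 kgf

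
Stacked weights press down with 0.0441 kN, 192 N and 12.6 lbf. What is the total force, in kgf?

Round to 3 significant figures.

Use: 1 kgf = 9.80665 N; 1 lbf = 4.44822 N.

0.0441 kN × 1000 → 44.1 N
192 N (already N)
12.6 lbf × 4.44822 → 56.0476 N
Total: 44.1 + 192 + 56.0476 = 292.148 N
In kgf: 292.148 / 9.80665 = 29.7908 kgf

29.8 kgf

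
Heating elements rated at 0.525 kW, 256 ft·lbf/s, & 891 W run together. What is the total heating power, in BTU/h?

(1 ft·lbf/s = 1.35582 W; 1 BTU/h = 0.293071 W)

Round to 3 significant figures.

6020 BTU/h

0.525 kW × 1000 = 525 W
256 ft·lbf/s × 1.35582 = 347.09 W
891 W (already W)
Total: 525 + 347.09 + 891 = 1763.09 W
In BTU/h: 1763.09 / 0.293071 = 6015.91 BTU/h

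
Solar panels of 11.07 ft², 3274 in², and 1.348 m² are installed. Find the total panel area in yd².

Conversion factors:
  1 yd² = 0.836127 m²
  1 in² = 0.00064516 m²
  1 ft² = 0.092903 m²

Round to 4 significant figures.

11.07 ft² × 0.092903 = 1.02844 m²
3274 in² × 0.00064516 = 2.11225 m²
1.348 m² (already m²)
Total: 1.02844 + 2.11225 + 1.348 = 4.48869 m²
In yd²: 4.48869 / 0.836127 = 5.36843 yd²

5.368 yd²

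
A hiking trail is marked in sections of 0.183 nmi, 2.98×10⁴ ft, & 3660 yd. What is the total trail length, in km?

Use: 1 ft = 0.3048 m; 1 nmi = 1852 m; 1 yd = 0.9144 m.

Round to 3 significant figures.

0.183 nmi × 1852 = 338.916 m
2.98×10⁴ ft × 0.3048 = 9083.04 m
3660 yd × 0.9144 = 3346.7 m
Total: 338.916 + 9083.04 + 3346.7 = 12768.7 m
In km: 12768.7 / 1000 = 12.7687 km

12.8 km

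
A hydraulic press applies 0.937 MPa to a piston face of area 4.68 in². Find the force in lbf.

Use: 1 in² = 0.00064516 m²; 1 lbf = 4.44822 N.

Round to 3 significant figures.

0.937 MPa × 1000000 = 937000 Pa
4.68 in² × 0.00064516 = 0.00301935 m²
F = P × A = 937000 Pa × 0.00301935 m² = 2829.13 N
2829.13 N ÷ (4.44822 N/lbf) = 636.014 lbf

636 lbf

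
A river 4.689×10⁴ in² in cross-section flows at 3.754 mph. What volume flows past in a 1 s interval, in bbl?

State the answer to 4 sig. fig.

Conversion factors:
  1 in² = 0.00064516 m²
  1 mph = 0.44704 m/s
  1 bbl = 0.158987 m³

3.754 mph × 0.44704 = 1.67819 m/s
4.689×10⁴ in² × 0.00064516 = 30.2516 m²
V = v × A × t = 1.67819 m/s × 30.2516 m² × 1 s = 50.7679 m³
50.7679 m³ ÷ (0.158987 m³/bbl) = 319.321 bbl

319.3 bbl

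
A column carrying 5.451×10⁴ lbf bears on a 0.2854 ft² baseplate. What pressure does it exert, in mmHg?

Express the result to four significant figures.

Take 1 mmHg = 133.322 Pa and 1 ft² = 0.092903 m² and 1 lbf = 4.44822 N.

6.859×10⁴ mmHg

5.451×10⁴ lbf × 4.44822 = 242472 N
0.2854 ft² × 0.092903 = 0.0265145 m²
P = F / A = 242472 N / 0.0265145 m² = 9.14488×10⁶ Pa
9.14488×10⁶ Pa ÷ (133.322 Pa/mmHg) = 68592.4 mmHg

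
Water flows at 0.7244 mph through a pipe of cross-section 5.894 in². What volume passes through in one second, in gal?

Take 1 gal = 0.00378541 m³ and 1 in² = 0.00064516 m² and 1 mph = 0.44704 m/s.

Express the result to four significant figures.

0.7244 mph × 0.44704 → 0.323836 m/s
5.894 in² × 0.00064516 → 0.00380257 m²
V = v × A × t = 0.323836 m/s × 0.00380257 m² × 1 s = 0.00123141 m³
0.00123141 m³ ÷ (0.00378541 m³/gal) = 0.325304 gal

0.3253 gal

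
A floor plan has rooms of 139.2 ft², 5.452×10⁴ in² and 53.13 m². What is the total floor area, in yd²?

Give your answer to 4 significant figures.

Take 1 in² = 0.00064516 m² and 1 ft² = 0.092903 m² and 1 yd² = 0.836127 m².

139.2 ft² × 0.092903 → 12.9321 m²
5.452×10⁴ in² × 0.00064516 → 35.1741 m²
53.13 m² (already m²)
Combined: 12.9321 + 35.1741 + 53.13 = 101.236 m²
In yd²: 101.236 / 0.836127 = 121.077 yd²

121.1 yd²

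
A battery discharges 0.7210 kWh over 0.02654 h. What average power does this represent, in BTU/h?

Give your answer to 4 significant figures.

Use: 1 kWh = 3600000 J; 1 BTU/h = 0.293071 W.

9.270×10⁴ BTU/h

0.7210 kWh × 3600000 → 2.5956×10⁶ J
0.02654 h × 3600 → 95.544 s
P = E / t = 2.5956×10⁶ J / 95.544 s = 27166.5 W
27166.5 W ÷ (0.293071 W/BTU/h) = 92696 BTU/h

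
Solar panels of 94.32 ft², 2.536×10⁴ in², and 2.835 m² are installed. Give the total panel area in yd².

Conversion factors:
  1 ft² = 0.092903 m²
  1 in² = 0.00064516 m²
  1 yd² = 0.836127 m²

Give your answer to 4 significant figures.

94.32 ft² × 0.092903 = 8.76261 m²
2.536×10⁴ in² × 0.00064516 = 16.3613 m²
2.835 m² (already m²)
Total: 8.76261 + 16.3613 + 2.835 = 27.9589 m²
In yd²: 27.9589 / 0.836127 = 33.4386 yd²

33.44 yd²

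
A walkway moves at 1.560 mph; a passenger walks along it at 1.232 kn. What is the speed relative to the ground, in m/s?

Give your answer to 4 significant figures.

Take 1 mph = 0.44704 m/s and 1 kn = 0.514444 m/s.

1.331 m/s

1.560 mph × 0.44704 = 0.697382 m/s
1.232 kn × 0.514444 = 0.633795 m/s
Total: 0.697382 + 0.633795 = 1.33118 m/s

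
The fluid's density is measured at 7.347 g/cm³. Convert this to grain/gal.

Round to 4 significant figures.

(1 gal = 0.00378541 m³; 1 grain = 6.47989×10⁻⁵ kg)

4.292×10⁵ grain/gal

7.347 g/cm³ × 0.001 kg/g ÷ 10⁻⁶ m³/cm³ = 7347 kg/m³
7347 kg/m³ ÷ 6.47989×10⁻⁵ kg/grain × 0.00378541 m³/gal = 429196 grain/gal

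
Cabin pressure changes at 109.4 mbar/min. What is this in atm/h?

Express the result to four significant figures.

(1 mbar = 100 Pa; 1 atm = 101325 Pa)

6.478 atm/h

109.4 mbar/min × 100 Pa/mbar ÷ 60 s/min = 182.333 Pa/s
182.333 Pa/s ÷ 101325 Pa/atm × 3600 s/h = 6.47815 atm/h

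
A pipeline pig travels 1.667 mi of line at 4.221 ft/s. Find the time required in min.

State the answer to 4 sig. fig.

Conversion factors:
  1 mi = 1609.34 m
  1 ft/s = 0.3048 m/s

34.75 min

1.667 mi × 1609.34 = 2682.77 m
4.221 ft/s × 0.3048 = 1.28656 m/s
t = d / v = 2682.77 m / 1.28656 m/s = 2085.23 s
2085.23 s ÷ (60 s/min) = 34.7538 min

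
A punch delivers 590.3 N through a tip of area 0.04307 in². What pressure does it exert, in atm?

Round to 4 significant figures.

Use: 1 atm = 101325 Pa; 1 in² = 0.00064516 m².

0.04307 in² × 0.00064516 = 2.7787×10⁻⁵ m²
P = F / A = 590.3 N / 2.7787×10⁻⁵ m² = 2.12437×10⁷ Pa
2.12437×10⁷ Pa ÷ (101325 Pa/atm) = 209.659 atm

209.7 atm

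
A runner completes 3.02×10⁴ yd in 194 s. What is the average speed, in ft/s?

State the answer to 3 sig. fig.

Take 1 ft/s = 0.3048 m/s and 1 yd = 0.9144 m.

3.02×10⁴ yd × 0.9144 = 27614.9 m
v = d / t = 27614.9 m / 194 s = 142.345 m/s
142.345 m/s ÷ (0.3048 m/s/ft/s) = 467.011 ft/s

467 ft/s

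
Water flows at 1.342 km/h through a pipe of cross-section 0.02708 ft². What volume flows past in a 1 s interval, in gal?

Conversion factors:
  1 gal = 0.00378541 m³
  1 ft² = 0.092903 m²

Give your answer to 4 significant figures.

1.342 km/h × (1/3.6) → 0.372778 m/s
0.02708 ft² × 0.092903 → 0.00251581 m²
V = v × A × t = 0.372778 m/s × 0.00251581 m² × 1 s = 9.37839×10⁻⁴ m³
9.37839×10⁻⁴ m³ ÷ (0.00378541 m³/gal) = 0.247751 gal

0.2478 gal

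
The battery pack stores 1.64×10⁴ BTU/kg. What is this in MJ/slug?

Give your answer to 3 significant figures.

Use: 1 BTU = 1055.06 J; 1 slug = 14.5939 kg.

253 MJ/slug

1.64×10⁴ BTU/kg × 1055.06 J/BTU = 1.7303×10⁷ J/kg
1.7303×10⁷ J/kg ÷ 1000000 J/MJ × 14.5939 kg/slug = 252.518 MJ/slug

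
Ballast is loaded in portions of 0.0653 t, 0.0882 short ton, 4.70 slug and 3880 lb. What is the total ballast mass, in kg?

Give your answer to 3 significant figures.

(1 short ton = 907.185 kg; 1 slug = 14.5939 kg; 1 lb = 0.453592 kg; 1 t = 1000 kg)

0.0653 t × 1000 = 65.3 kg
0.0882 short ton × 907.185 = 80.0137 kg
4.70 slug × 14.5939 = 68.5913 kg
3880 lb × 0.453592 = 1759.94 kg
Combined: 65.3 + 80.0137 + 68.5913 + 1759.94 = 1973.84 kg

1970 kg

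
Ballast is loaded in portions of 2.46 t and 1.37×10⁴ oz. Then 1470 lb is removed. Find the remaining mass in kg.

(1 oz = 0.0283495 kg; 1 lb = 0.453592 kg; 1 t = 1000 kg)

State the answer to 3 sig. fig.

2.46 t × 1000 = 2460 kg
1.37×10⁴ oz × 0.0283495 = 388.388 kg
1470 lb × 0.453592 = 666.78 kg
Net: 2460 + 388.388 − 666.78 = 2181.61 kg

2180 kg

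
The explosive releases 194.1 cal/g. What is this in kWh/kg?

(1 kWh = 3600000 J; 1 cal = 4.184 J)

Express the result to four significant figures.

0.2256 kWh/kg

194.1 cal/g × 4.184 J/cal ÷ 0.001 kg/g = 812114 J/kg
812114 J/kg ÷ 3600000 J/kWh = 0.225587 kWh/kg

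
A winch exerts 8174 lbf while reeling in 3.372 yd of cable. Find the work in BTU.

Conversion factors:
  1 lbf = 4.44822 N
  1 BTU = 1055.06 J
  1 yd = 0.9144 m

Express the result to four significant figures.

8174 lbf × 4.44822 → 36359.8 N
3.372 yd × 0.9144 → 3.08336 m
W = F × d = 36359.8 N × 3.08336 m = 112110 J
112110 J ÷ (1055.06 J/BTU) = 106.259 BTU

106.3 BTU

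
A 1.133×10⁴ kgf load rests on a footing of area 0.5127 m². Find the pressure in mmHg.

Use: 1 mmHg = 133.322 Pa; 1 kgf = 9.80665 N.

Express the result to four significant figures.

1.133×10⁴ kgf × 9.80665 → 111109 N
P = F / A = 111109 N / 0.5127 m² = 216713 Pa
216713 Pa ÷ (133.322 Pa/mmHg) = 1625.49 mmHg

1625 mmHg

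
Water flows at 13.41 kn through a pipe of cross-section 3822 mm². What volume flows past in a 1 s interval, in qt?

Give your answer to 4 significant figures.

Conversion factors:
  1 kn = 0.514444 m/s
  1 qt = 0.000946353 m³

13.41 kn × 0.514444 = 6.89869 m/s
3822 mm² × 10⁻⁶ = 0.003822 m²
V = v × A × t = 6.89869 m/s × 0.003822 m² × 1 s = 0.0263668 m³
0.0263668 m³ ÷ (0.000946353 m³/qt) = 27.8615 qt

27.86 qt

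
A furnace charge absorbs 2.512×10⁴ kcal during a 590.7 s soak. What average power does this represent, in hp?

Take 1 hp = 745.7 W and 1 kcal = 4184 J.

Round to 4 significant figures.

238.6 hp

2.512×10⁴ kcal × 4184 → 1.05102×10⁸ J
P = E / t = 1.05102×10⁸ J / 590.7 s = 177928 W
177928 W ÷ (745.7 W/hp) = 238.605 hp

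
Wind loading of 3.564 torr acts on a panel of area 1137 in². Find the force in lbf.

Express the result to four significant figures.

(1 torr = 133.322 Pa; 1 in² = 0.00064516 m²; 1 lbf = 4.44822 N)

78.36 lbf

3.564 torr × 133.322 = 475.16 Pa
1137 in² × 0.00064516 = 0.733547 m²
F = P × A = 475.16 Pa × 0.733547 m² = 348.552 N
348.552 N ÷ (4.44822 N/lbf) = 78.3576 lbf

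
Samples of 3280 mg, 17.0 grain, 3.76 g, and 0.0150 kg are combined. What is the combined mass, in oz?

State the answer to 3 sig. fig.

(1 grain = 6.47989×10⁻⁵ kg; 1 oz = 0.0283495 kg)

0.816 oz

3280 mg × 10⁻⁶ = 0.00328 kg
17.0 grain × 6.47989×10⁻⁵ = 0.00110158 kg
3.76 g × 0.001 = 0.00376 kg
0.0150 kg (already kg)
Combined: 0.00328 + 0.00110158 + 0.00376 + 0.015 = 0.0231416 kg
In oz: 0.0231416 / 0.0283495 = 0.816297 oz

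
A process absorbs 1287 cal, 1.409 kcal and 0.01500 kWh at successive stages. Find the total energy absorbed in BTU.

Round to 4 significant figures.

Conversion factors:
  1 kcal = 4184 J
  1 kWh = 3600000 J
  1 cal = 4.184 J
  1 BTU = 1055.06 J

61.87 BTU

1287 cal × 4.184 = 5384.81 J
1.409 kcal × 4184 = 5895.26 J
0.01500 kWh × 3600000 = 54000 J
Combined: 5384.81 + 5895.26 + 54000 = 65280.1 J
In BTU: 65280.1 / 1055.06 = 61.8734 BTU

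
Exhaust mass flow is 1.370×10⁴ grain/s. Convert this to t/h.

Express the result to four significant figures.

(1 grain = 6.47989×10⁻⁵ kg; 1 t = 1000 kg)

1.370×10⁴ grain/s × 6.47989×10⁻⁵ kg/grain = 0.887745 kg/s
0.887745 kg/s ÷ 1000 kg/t × 3600 s/h = 3.19588 t/h

3.196 t/h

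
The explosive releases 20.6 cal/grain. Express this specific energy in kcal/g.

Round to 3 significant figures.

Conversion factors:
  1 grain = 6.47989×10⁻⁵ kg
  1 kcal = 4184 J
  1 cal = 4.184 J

0.318 kcal/g

20.6 cal/grain × 4.184 J/cal ÷ 6.47989×10⁻⁵ kg/grain = 1.33012×10⁶ J/kg
1.33012×10⁶ J/kg ÷ 4184 J/kcal × 0.001 kg/g = 0.317906 kcal/g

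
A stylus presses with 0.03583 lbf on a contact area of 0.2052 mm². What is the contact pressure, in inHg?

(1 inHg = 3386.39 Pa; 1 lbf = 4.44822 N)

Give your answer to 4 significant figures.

0.03583 lbf × 4.44822 → 0.15938 N
0.2052 mm² × 10⁻⁶ → 2.052×10⁻⁷ m²
P = F / A = 0.15938 N / 2.052×10⁻⁷ m² = 776706 Pa
776706 Pa ÷ (3386.39 Pa/inHg) = 229.361 inHg

229.4 inHg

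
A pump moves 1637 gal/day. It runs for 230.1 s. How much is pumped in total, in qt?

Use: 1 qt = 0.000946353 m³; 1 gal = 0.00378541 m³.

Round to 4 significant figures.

17.44 qt

1637 gal/day → 7.17213×10⁻⁵ m³/s
V = Q × t = 7.17213×10⁻⁵ × 230.1 = 0.0165031 m³
In qt: 0.0165031 / 0.000946353 = 17.4386 qt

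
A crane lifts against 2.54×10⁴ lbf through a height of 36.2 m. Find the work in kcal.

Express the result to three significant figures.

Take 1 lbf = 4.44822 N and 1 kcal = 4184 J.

2.54×10⁴ lbf × 4.44822 → 112985 N
W = F × d = 112985 N × 36.2 m = 4.09006×10⁶ J
4.09006×10⁶ J ÷ (4184 J/kcal) = 977.548 kcal

978 kcal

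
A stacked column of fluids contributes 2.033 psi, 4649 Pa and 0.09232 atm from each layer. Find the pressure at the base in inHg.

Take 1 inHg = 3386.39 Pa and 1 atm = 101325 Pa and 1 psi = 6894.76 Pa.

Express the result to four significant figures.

8.274 inHg

2.033 psi × 6894.76 = 14017 Pa
4649 Pa (already Pa)
0.09232 atm × 101325 = 9354.32 Pa
Total: 14017 + 4649 + 9354.32 = 28020.3 Pa
In inHg: 28020.3 / 3386.39 = 8.27439 inHg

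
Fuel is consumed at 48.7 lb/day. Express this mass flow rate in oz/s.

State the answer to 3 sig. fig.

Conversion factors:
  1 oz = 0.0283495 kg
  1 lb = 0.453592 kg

48.7 lb/day × 0.453592 kg/lb ÷ 86400 s/day = 2.5567×10⁻⁴ kg/s
2.5567×10⁻⁴ kg/s ÷ 0.0283495 kg/oz = 0.0090185 oz/s

0.00902 oz/s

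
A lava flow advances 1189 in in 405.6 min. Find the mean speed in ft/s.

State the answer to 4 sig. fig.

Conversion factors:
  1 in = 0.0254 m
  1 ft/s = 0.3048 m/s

0.004071 ft/s

1189 in × 0.0254 = 30.2006 m
405.6 min × 60 = 24336 s
v = d / t = 30.2006 m / 24336 s = 0.00124098 m/s
0.00124098 m/s ÷ (0.3048 m/s/ft/s) = 0.00407146 ft/s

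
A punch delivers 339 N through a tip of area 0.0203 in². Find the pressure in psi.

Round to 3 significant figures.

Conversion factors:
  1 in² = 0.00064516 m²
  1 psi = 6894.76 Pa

0.0203 in² × 0.00064516 → 1.30967×10⁻⁵ m²
P = F / A = 339 N / 1.30967×10⁻⁵ m² = 2.58844×10⁷ Pa
2.58844×10⁷ Pa ÷ (6894.76 Pa/psi) = 3754.21 psi

3750 psi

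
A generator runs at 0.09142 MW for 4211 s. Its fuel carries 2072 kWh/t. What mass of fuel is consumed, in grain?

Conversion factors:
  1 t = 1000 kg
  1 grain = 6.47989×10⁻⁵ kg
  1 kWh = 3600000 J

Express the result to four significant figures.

0.09142 MW → 91420 W
E = P × t = 91420 × 4211 = 3.8497×10⁸ J
2072 kWh/t → 7.4592×10⁶ J/kg
m = E / e_s = 3.8497×10⁸ / 7.4592×10⁶ = 51.6101 kg
In grain: 51.6101 / 6.47989×10⁻⁵ = 796466 grain

7.965×10⁵ grain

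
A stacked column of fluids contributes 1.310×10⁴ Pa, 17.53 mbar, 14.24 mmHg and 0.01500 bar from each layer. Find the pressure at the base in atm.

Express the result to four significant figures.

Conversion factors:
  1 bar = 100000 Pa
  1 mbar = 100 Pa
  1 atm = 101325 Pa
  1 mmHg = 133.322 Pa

0.1801 atm

1.310×10⁴ Pa (already Pa)
17.53 mbar × 100 = 1753 Pa
14.24 mmHg × 133.322 = 1898.51 Pa
0.01500 bar × 100000 = 1500 Pa
Total: 13100 + 1753 + 1898.51 + 1500 = 18251.5 Pa
In atm: 18251.5 / 101325 = 0.180128 atm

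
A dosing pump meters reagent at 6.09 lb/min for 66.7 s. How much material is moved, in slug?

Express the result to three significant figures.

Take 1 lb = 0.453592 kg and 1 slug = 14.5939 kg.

0.210 slug

6.09 lb/min → 0.0460396 kg/s
m = ṁ × t = 0.0460396 × 66.7 = 3.07084 kg
In slug: 3.07084 / 14.5939 = 0.210419 slug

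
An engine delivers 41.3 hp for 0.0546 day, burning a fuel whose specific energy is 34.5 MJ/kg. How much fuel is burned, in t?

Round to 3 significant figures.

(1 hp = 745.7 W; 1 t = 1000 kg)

0.00421 t

41.3 hp → 30797.4 W
0.0546 day → 4717.44 s
E = P × t = 30797.4 × 4717.44 = 1.45285×10⁸ J
34.5 MJ/kg → 3.45×10⁷ J/kg
m = E / e_s = 1.45285×10⁸ / 3.45×10⁷ = 4.21116 kg
In t: 4.21116 / 1000 = 0.00421116 t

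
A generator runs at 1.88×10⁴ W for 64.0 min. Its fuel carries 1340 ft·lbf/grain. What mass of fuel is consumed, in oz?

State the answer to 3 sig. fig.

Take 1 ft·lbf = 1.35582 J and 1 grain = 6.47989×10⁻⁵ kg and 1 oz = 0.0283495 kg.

90.8 oz

64.0 min → 3840 s
E = P × t = 18800 × 3840 = 7.2192×10⁷ J
1340 ft·lbf/grain → 2.80375×10⁷ J/kg
m = E / e_s = 7.2192×10⁷ / 2.80375×10⁷ = 2.57484 kg
In oz: 2.57484 / 0.0283495 = 90.8249 oz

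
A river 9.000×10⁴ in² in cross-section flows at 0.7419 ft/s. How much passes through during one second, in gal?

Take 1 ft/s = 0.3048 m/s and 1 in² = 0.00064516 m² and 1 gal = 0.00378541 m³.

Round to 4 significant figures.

3469 gal

0.7419 ft/s × 0.3048 → 0.226131 m/s
9.000×10⁴ in² × 0.00064516 → 58.0644 m²
V = v × A × t = 0.226131 m/s × 58.0644 m² × 1 s = 13.1302 m³
13.1302 m³ ÷ (0.00378541 m³/gal) = 3468.63 gal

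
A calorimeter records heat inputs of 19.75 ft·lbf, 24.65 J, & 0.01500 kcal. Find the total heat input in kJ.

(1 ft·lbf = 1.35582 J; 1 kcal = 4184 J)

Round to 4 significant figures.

19.75 ft·lbf × 1.35582 → 26.7774 J
24.65 J (already J)
0.01500 kcal × 4184 → 62.76 J
Combined: 26.7774 + 24.65 + 62.76 = 114.187 J
In kJ: 114.187 / 1000 = 0.114187 kJ

0.1142 kJ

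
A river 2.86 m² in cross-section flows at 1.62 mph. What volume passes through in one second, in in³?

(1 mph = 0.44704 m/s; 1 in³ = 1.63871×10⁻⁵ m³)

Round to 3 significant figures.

1.26×10⁵ in³

1.62 mph × 0.44704 = 0.724205 m/s
V = v × A × t = 0.724205 m/s × 2.86 m² × 1 s = 2.07123 m³
2.07123 m³ ÷ (1.63871×10⁻⁵ m³/in³) = 126394 in³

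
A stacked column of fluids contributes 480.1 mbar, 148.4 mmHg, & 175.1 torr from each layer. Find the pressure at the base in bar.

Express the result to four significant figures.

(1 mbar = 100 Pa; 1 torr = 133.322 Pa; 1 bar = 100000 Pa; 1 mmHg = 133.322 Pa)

480.1 mbar × 100 = 48010 Pa
148.4 mmHg × 133.322 = 19785 Pa
175.1 torr × 133.322 = 23344.7 Pa
Sum: 48010 + 19785 + 23344.7 = 91139.7 Pa
In bar: 91139.7 / 100000 = 0.911397 bar

0.9114 bar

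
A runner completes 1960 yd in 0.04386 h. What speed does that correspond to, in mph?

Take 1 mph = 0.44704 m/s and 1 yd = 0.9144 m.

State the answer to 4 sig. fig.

25.39 mph

1960 yd × 0.9144 = 1792.22 m
0.04386 h × 3600 = 157.896 s
v = d / t = 1792.22 m / 157.896 s = 11.3506 m/s
11.3506 m/s ÷ (0.44704 m/s/mph) = 25.3906 mph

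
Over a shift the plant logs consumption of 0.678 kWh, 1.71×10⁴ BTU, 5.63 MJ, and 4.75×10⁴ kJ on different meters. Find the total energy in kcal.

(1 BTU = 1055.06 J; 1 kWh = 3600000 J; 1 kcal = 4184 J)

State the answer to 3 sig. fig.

0.678 kWh × 3600000 = 2.4408×10⁶ J
1.71×10⁴ BTU × 1055.06 = 1.80415×10⁷ J
5.63 MJ × 1000000 = 5.63×10⁶ J
4.75×10⁴ kJ × 1000 = 4.75×10⁷ J
Sum: 2.4408×10⁶ + 1.80415×10⁷ + 5.63×10⁶ + 4.75×10⁷ = 7.36123×10⁷ J
In kcal: 7.36123×10⁷ / 4184 = 17593.8 kcal

1.76×10⁴ kcal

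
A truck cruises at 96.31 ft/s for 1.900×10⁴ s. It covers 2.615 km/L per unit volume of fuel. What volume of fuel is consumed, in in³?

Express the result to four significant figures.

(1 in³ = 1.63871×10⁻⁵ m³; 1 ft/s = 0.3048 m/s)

96.31 ft/s → 29.3553 m/s
d = v × t = 29.3553 × 19000 = 557751 m
2.615 km/L → 2.615×10⁶ m/m³
V = d / (distance per unit fuel) = 557751 / 2.615×10⁶ = 0.213289 m³
In in³: 0.213289 / 1.63871×10⁻⁵ = 13015.7 in³

1.302×10⁴ in³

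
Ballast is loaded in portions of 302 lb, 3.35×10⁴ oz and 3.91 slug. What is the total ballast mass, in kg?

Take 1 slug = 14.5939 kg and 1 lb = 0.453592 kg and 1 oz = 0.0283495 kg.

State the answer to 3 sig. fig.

302 lb × 0.453592 = 136.985 kg
3.35×10⁴ oz × 0.0283495 = 949.708 kg
3.91 slug × 14.5939 = 57.0621 kg
Combined: 136.985 + 949.708 + 57.0621 = 1143.76 kg

1140 kg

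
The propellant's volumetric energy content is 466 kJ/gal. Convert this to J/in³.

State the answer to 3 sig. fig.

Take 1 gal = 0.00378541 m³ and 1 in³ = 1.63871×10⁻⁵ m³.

2020 J/in³

466 kJ/gal × 1000 J/kJ ÷ 0.00378541 m³/gal = 1.23104×10⁸ J/m³
1.23104×10⁸ J/m³ × 1.63871×10⁻⁵ m³/in³ = 2017.32 J/in³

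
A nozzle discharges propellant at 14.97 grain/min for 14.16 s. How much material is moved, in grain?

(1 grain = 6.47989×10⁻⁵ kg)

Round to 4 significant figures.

14.97 grain/min → 1.61673×10⁻⁵ kg/s
m = ṁ × t = 1.61673×10⁻⁵ × 14.16 = 2.28929×10⁻⁴ kg
In grain: 2.28929×10⁻⁴ / 6.47989×10⁻⁵ = 3.53291 grain

3.533 grain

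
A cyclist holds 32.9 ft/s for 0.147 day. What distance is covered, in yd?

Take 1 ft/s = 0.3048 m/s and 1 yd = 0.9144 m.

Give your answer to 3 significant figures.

32.9 ft/s × 0.3048 = 10.0279 m/s
0.147 day × 86400 = 12700.8 s
d = v × t = 10.0279 m/s × 12700.8 s = 127362 m
127362 m ÷ (0.9144 m/yd) = 139285 yd

1.39×10⁵ yd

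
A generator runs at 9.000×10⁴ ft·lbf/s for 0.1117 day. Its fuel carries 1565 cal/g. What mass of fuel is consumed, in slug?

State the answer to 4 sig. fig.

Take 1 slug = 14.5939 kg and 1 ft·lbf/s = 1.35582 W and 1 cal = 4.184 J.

12.32 slug

9.000×10⁴ ft·lbf/s → 122024 W
0.1117 day → 9650.88 s
E = P × t = 122024 × 9650.88 = 1.17764×10⁹ J
1565 cal/g → 6.54796×10⁶ J/kg
m = E / e_s = 1.17764×10⁹ / 6.54796×10⁶ = 179.848 kg
In slug: 179.848 / 14.5939 = 12.3235 slug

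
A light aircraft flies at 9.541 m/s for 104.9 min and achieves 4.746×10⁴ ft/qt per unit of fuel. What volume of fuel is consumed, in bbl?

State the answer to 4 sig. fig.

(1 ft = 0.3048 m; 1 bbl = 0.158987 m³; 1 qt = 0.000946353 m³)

0.02471 bbl

104.9 min → 6294 s
d = v × t = 9.541 × 6294 = 60051.1 m
4.746×10⁴ ft/qt → 1.52858×10⁷ m/m³
V = d / (distance per unit fuel) = 60051.1 / 1.52858×10⁷ = 0.00392855 m³
In bbl: 0.00392855 / 0.158987 = 0.0247099 bbl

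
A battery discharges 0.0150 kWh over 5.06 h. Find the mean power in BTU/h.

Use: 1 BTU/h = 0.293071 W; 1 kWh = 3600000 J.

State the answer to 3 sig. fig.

10.1 BTU/h

0.0150 kWh × 3600000 = 54000 J
5.06 h × 3600 = 18216 s
P = E / t = 54000 J / 18216 s = 2.96443 W
2.96443 W ÷ (0.293071 W/BTU/h) = 10.1151 BTU/h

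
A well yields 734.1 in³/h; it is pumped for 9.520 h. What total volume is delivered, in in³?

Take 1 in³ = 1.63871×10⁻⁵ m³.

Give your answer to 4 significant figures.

6989 in³

734.1 in³/h → 3.3416×10⁻⁶ m³/s
9.520 h → 34272 s
V = Q × t = 3.3416×10⁻⁶ × 34272 = 0.114523 m³
In in³: 0.114523 / 1.63871×10⁻⁵ = 6988.61 in³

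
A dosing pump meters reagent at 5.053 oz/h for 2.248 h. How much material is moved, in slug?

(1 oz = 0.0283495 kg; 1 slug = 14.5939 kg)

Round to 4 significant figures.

5.053 oz/h → 3.97917×10⁻⁵ kg/s
2.248 h → 8092.8 s
m = ṁ × t = 3.97917×10⁻⁵ × 8092.8 = 0.322026 kg
In slug: 0.322026 / 14.5939 = 0.0220658 slug

0.02207 slug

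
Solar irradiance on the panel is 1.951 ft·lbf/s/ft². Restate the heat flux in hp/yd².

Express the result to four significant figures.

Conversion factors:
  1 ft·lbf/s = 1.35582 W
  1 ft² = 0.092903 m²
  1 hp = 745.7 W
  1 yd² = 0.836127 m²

0.03193 hp/yd²

1.951 ft·lbf/s/ft² × 1.35582 W/ft·lbf/s ÷ 0.092903 m²/ft² = 28.4728 W/m²
28.4728 W/m² ÷ 745.7 W/hp × 0.836127 m²/yd² = 0.0319255 hp/yd²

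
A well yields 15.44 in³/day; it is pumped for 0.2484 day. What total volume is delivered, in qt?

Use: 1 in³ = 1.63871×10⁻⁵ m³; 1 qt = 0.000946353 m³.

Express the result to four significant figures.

15.44 in³/day → 2.92844×10⁻⁹ m³/s
0.2484 day → 21461.8 s
V = Q × t = 2.92844×10⁻⁹ × 21461.8 = 6.28496×10⁻⁵ m³
In qt: 6.28496×10⁻⁵ / 0.000946353 = 0.0664124 qt

0.06641 qt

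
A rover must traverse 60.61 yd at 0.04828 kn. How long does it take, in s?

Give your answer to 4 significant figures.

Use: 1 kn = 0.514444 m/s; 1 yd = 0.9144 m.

60.61 yd × 0.9144 → 55.4218 m
0.04828 kn × 0.514444 → 0.0248374 m/s
t = d / v = 55.4218 m / 0.0248374 m/s = 2231.38 s

2231 s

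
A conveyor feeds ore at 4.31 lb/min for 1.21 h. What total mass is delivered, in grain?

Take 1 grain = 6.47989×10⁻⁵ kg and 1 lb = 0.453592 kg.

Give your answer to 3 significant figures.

2.19×10⁶ grain

4.31 lb/min → 0.032583 kg/s
1.21 h → 4356 s
m = ṁ × t = 0.032583 × 4356 = 141.932 kg
In grain: 141.932 / 6.47989×10⁻⁵ = 2.19035×10⁶ grain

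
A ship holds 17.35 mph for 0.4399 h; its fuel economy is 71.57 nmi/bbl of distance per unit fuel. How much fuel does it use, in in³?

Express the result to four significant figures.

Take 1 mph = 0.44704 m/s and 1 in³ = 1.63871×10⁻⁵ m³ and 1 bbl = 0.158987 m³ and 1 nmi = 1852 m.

899.1 in³

17.35 mph → 7.75614 m/s
0.4399 h → 1583.64 s
d = v × t = 7.75614 × 1583.64 = 12282.9 m
71.57 nmi/bbl → 833701 m/m³
V = d / (distance per unit fuel) = 12282.9 / 833701 = 0.014733 m³
In in³: 0.014733 / 1.63871×10⁻⁵ = 899.061 in³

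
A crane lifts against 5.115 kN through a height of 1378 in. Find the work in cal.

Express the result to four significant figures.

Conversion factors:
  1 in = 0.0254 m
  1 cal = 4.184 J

4.279×10⁴ cal

5.115 kN × 1000 → 5115 N
1378 in × 0.0254 → 35.0012 m
W = F × d = 5115 N × 35.0012 m = 179031 J
179031 J ÷ (4.184 J/cal) = 42789.4 cal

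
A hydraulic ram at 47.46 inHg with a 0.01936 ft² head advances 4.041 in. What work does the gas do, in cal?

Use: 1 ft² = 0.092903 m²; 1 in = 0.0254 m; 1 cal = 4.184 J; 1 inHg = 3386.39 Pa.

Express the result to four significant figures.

47.46 inHg → 160718 Pa
0.01936 ft² → 0.0017986 m²
F = P × A = 160718 × 0.0017986 = 289.067 N
4.041 in → 0.102641 m
W = F × d = 289.067 × 0.102641 = 29.6701 J
In cal: 29.6701 / 4.184 = 7.09132 cal

7.091 cal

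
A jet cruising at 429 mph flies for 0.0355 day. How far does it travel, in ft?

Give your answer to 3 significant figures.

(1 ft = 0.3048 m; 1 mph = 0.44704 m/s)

429 mph × 0.44704 → 191.78 m/s
0.0355 day × 86400 → 3067.2 s
d = v × t = 191.78 m/s × 3067.2 s = 588228 m
588228 m ÷ (0.3048 m/ft) = 1.92988×10⁶ ft

1.93×10⁶ ft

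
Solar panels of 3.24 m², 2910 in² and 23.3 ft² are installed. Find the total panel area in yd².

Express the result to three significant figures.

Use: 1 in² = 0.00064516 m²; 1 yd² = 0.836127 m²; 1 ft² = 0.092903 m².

3.24 m² (already m²)
2910 in² × 0.00064516 → 1.87742 m²
23.3 ft² × 0.092903 → 2.16464 m²
Sum: 3.24 + 1.87742 + 2.16464 = 7.28206 m²
In yd²: 7.28206 / 0.836127 = 8.70928 yd²

8.71 yd²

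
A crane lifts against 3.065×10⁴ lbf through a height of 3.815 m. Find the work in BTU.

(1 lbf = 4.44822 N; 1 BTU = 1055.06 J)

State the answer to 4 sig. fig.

493.0 BTU

3.065×10⁴ lbf × 4.44822 → 136338 N
W = F × d = 136338 N × 3.815 m = 520129 J
520129 J ÷ (1055.06 J/BTU) = 492.985 BTU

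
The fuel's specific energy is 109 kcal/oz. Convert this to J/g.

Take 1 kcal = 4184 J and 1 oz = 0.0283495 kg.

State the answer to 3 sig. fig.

1.61×10⁴ J/g

109 kcal/oz × 4184 J/kcal ÷ 0.0283495 kg/oz = 1.60869×10⁷ J/kg
1.60869×10⁷ J/kg × 0.001 kg/g = 16086.9 J/g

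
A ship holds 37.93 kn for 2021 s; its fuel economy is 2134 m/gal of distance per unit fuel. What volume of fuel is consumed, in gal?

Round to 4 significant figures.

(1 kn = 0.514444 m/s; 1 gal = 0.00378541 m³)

37.93 kn → 19.5129 m/s
d = v × t = 19.5129 × 2021 = 39435.6 m
2134 m/gal → 563743 m/m³
V = d / (distance per unit fuel) = 39435.6 / 563743 = 0.0699532 m³
In gal: 0.0699532 / 0.00378541 = 18.4797 gal

18.48 gal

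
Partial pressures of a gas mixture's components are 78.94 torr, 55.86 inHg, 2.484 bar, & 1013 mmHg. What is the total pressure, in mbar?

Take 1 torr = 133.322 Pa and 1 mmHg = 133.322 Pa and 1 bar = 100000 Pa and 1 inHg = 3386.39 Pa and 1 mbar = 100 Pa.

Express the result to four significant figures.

5831 mbar

78.94 torr × 133.322 → 10524.4 Pa
55.86 inHg × 3386.39 → 189164 Pa
2.484 bar × 100000 → 248400 Pa
1013 mmHg × 133.322 → 135055 Pa
Combined: 10524.4 + 189164 + 248400 + 135055 = 583143 Pa
In mbar: 583143 / 100 = 5831.43 mbar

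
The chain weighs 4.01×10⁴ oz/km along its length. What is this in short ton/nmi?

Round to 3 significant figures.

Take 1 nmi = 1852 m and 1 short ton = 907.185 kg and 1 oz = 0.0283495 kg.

4.01×10⁴ oz/km × 0.0283495 kg/oz ÷ 1000 m/km = 1.13681 kg/m
1.13681 kg/m ÷ 907.185 kg/short ton × 1852 m/nmi = 2.32077 short ton/nmi

2.32 short ton/nmi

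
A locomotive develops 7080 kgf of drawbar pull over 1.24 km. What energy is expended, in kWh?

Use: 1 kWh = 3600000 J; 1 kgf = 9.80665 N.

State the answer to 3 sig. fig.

7080 kgf × 9.80665 → 69431.1 N
1.24 km × 1000 → 1240 m
W = F × d = 69431.1 N × 1240 m = 8.60946×10⁷ J
8.60946×10⁷ J ÷ (3600000 J/kWh) = 23.9152 kWh

23.9 kWh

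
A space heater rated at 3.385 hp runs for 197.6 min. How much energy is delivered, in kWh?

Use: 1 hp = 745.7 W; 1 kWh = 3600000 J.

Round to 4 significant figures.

3.385 hp × 745.7 = 2524.19 W
197.6 min × 60 = 11856 s
E = P × t = 2524.19 W × 11856 s = 2.99268×10⁷ J
2.99268×10⁷ J ÷ (3600000 J/kWh) = 8.313 kWh

8.313 kWh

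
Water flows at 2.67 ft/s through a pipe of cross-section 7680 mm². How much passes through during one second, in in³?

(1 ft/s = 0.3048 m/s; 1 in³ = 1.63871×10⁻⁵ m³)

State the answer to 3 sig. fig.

2.67 ft/s × 0.3048 = 0.813816 m/s
7680 mm² × 10⁻⁶ = 0.00768 m²
V = v × A × t = 0.813816 m/s × 0.00768 m² × 1 s = 0.00625011 m³
0.00625011 m³ ÷ (1.63871×10⁻⁵ m³/in³) = 381.404 in³

381 in³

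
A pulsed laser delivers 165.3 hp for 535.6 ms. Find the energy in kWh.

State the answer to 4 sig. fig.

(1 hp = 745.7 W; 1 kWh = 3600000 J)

165.3 hp × 745.7 = 123264 W
535.6 ms × 0.001 = 0.5356 s
E = P × t = 123264 W × 0.5356 s = 66020.2 J
66020.2 J ÷ (3600000 J/kWh) = 0.0183389 kWh

0.01834 kWh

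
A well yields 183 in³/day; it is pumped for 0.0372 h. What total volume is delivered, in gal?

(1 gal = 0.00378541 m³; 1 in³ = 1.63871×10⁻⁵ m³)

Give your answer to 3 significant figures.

0.00123 gal

183 in³/day → 3.47088×10⁻⁸ m³/s
0.0372 h → 133.92 s
V = Q × t = 3.47088×10⁻⁸ × 133.92 = 4.6482×10⁻⁶ m³
In gal: 4.6482×10⁻⁶ / 0.00378541 = 0.00122793 gal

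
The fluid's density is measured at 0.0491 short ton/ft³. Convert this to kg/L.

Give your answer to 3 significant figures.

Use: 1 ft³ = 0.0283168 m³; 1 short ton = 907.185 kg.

1.57 kg/L

0.0491 short ton/ft³ × 907.185 kg/short ton ÷ 0.0283168 m³/ft³ = 1573.02 kg/m³
1573.02 kg/m³ × 0.001 m³/L = 1.57302 kg/L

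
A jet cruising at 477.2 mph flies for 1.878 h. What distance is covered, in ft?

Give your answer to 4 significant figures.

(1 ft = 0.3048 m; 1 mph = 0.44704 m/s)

477.2 mph × 0.44704 = 213.327 m/s
1.878 h × 3600 = 6760.8 s
d = v × t = 213.327 m/s × 6760.8 s = 1.44226×10⁶ m
1.44226×10⁶ m ÷ (0.3048 m/ft) = 4.73182×10⁶ ft

4.732×10⁶ ft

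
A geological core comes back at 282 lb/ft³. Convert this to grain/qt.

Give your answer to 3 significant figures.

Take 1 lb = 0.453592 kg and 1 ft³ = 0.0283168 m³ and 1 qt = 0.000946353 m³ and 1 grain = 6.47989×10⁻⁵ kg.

282 lb/ft³ × 0.453592 kg/lb ÷ 0.0283168 m³/ft³ = 4517.21 kg/m³
4517.21 kg/m³ ÷ 6.47989×10⁻⁵ kg/grain × 0.000946353 m³/qt = 65971.4 grain/qt

6.60×10⁴ grain/qt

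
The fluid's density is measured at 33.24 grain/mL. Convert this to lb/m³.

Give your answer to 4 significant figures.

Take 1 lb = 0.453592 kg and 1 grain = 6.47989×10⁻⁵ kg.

33.24 grain/mL × 6.47989×10⁻⁵ kg/grain ÷ 10⁻⁶ m³/mL = 2153.92 kg/m³
2153.92 kg/m³ ÷ 0.453592 kg/lb = 4748.58 lb/m³

4749 lb/m³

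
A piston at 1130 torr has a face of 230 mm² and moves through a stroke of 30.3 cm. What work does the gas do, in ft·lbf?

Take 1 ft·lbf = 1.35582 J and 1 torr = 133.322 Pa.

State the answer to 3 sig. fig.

7.74 ft·lbf

1130 torr → 150654 Pa
230 mm² → 2.3×10⁻⁴ m²
F = P × A = 150654 × 2.3×10⁻⁴ = 34.6504 N
30.3 cm → 0.303 m
W = F × d = 34.6504 × 0.303 = 10.4991 J
In ft·lbf: 10.4991 / 1.35582 = 7.74373 ft·lbf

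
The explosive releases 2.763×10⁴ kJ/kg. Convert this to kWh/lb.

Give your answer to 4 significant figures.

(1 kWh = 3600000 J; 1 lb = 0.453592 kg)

2.763×10⁴ kJ/kg × 1000 J/kJ = 2.763×10⁷ J/kg
2.763×10⁷ J/kg ÷ 3600000 J/kWh × 0.453592 kg/lb = 3.48132 kWh/lb

3.481 kWh/lb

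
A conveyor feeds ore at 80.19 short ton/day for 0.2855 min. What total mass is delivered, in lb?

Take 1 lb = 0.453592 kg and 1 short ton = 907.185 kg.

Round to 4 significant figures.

31.80 lb

80.19 short ton/day → 0.841981 kg/s
0.2855 min → 17.13 s
m = ṁ × t = 0.841981 × 17.13 = 14.4231 kg
In lb: 14.4231 / 0.453592 = 31.7975 lb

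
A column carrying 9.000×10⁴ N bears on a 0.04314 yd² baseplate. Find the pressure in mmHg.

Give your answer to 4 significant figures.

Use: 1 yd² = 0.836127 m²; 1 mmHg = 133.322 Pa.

0.04314 yd² × 0.836127 = 0.0360705 m²
P = F / A = 90000 N / 0.0360705 m² = 2.49511×10⁶ Pa
2.49511×10⁶ Pa ÷ (133.322 Pa/mmHg) = 18714.9 mmHg

1.871×10⁴ mmHg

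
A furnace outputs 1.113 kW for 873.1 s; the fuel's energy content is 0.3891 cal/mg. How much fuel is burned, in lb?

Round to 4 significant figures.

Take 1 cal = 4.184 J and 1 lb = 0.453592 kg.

1.316 lb

1.113 kW → 1113 W
E = P × t = 1113 × 873.1 = 971760 J
0.3891 cal/mg → 1.62799×10⁶ J/kg
m = E / e_s = 971760 / 1.62799×10⁶ = 0.596908 kg
In lb: 0.596908 / 0.453592 = 1.31596 lb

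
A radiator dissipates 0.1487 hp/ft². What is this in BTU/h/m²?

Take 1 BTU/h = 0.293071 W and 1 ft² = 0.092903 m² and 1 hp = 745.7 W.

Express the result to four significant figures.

0.1487 hp/ft² × 745.7 W/hp ÷ 0.092903 m²/ft² = 1193.56 W/m²
1193.56 W/m² ÷ 0.293071 W/BTU/h = 4072.6 BTU/h/m²

4073 BTU/h/m²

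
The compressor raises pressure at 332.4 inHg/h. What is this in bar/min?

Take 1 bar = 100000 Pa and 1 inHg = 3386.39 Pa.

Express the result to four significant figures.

0.1876 bar/min

332.4 inHg/h × 3386.39 Pa/inHg ÷ 3600 s/h = 312.677 Pa/s
312.677 Pa/s ÷ 100000 Pa/bar × 60 s/min = 0.187606 bar/min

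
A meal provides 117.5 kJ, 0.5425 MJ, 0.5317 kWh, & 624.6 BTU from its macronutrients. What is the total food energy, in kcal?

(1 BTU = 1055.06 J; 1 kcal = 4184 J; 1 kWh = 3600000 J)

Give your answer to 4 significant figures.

117.5 kJ × 1000 = 117500 J
0.5425 MJ × 1000000 = 542500 J
0.5317 kWh × 3600000 = 1.91412×10⁶ J
624.6 BTU × 1055.06 = 658990 J
Total: 117500 + 542500 + 1.91412×10⁶ + 658990 = 3.23311×10⁶ J
In kcal: 3.23311×10⁶ / 4184 = 772.732 kcal

772.7 kcal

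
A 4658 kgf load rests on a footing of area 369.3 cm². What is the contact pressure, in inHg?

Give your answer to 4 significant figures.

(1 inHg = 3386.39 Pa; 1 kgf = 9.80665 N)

365.3 inHg

4658 kgf × 9.80665 = 45679.4 N
369.3 cm² × 0.0001 = 0.03693 m²
P = F / A = 45679.4 N / 0.03693 m² = 1.23692×10⁶ Pa
1.23692×10⁶ Pa ÷ (3386.39 Pa/inHg) = 365.262 inHg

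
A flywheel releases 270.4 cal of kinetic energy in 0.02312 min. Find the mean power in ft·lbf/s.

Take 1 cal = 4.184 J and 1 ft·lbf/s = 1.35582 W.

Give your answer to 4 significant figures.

270.4 cal × 4.184 = 1131.35 J
0.02312 min × 60 = 1.3872 s
P = E / t = 1131.35 J / 1.3872 s = 815.564 W
815.564 W ÷ (1.35582 W/ft·lbf/s) = 601.528 ft·lbf/s

601.5 ft·lbf/s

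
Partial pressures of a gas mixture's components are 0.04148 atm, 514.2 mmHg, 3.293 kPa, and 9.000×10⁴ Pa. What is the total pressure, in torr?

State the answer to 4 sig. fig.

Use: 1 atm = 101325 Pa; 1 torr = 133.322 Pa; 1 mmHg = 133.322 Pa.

1245 torr

0.04148 atm × 101325 → 4202.96 Pa
514.2 mmHg × 133.322 → 68554.2 Pa
3.293 kPa × 1000 → 3293 Pa
9.000×10⁴ Pa (already Pa)
Combined: 4202.96 + 68554.2 + 3293 + 90000 = 166050 Pa
In torr: 166050 / 133.322 = 1245.48 torr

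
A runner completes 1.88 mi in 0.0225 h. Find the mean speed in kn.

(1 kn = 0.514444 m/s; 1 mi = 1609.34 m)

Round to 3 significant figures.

1.88 mi × 1609.34 = 3025.56 m
0.0225 h × 3600 = 81 s
v = d / t = 3025.56 m / 81 s = 37.3526 m/s
37.3526 m/s ÷ (0.514444 m/s/kn) = 72.6077 kn

72.6 kn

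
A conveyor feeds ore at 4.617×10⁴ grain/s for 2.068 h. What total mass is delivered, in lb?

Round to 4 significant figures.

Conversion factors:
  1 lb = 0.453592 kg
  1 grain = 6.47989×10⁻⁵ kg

4.617×10⁴ grain/s → 2.99177 kg/s
2.068 h → 7444.8 s
m = ṁ × t = 2.99177 × 7444.8 = 22273.1 kg
In lb: 22273.1 / 0.453592 = 49103.8 lb

4.910×10⁴ lb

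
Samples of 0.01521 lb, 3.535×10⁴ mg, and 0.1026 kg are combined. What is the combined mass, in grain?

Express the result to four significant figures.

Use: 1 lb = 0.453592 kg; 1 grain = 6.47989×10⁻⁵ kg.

2235 grain

0.01521 lb × 0.453592 → 0.00689913 kg
3.535×10⁴ mg × 10⁻⁶ → 0.03535 kg
0.1026 kg (already kg)
Combined: 0.00689913 + 0.03535 + 0.1026 = 0.144849 kg
In grain: 0.144849 / 6.47989×10⁻⁵ = 2235.36 grain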